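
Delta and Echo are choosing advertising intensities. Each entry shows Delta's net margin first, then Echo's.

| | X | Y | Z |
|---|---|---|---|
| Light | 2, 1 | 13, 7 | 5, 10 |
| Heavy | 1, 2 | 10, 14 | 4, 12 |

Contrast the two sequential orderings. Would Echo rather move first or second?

If Delta leads: Echo's best replies are Light→Z, Heavy→Y; Delta's induced payoffs 5, 10; outcome (Heavy, Y), payoffs (10, 14).
If Echo leads: Delta's best replies are X→Light, Y→Light, Z→Light; Echo's induced payoffs 1, 7, 10; outcome (Light, Z), payoffs (5, 10).
Echo gets 10 moving first and 14 moving second, so Echo prefers to move second.

second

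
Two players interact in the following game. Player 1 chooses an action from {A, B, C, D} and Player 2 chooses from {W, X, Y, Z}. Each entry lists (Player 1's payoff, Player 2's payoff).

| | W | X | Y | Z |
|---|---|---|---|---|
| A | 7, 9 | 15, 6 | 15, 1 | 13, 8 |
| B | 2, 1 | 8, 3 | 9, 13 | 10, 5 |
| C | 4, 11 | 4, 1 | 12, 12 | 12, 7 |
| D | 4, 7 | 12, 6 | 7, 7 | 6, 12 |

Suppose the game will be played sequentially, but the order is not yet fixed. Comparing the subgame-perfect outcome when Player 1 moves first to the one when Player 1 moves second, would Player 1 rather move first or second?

If Player 1 leads: Player 2's best replies are A→W, B→Y, C→Y, D→Z; Player 1's induced payoffs 7, 9, 12, 6; outcome (C, Y), payoffs (12, 12).
If Player 2 leads: Player 1's best replies are W→A, X→A, Y→A, Z→A; Player 2's induced payoffs 9, 6, 1, 8; outcome (A, W), payoffs (7, 9).
Player 1 gets 12 moving first and 7 moving second, so Player 1 prefers to move first.

first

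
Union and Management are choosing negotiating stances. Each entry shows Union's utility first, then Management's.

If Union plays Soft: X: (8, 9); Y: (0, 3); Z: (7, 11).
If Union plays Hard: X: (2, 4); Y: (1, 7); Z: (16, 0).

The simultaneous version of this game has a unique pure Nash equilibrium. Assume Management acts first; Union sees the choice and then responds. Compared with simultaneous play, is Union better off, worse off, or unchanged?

Union best-responds to each possible Management move:
- X → Union plays Soft (best of 8, 2); Management gets 9.
- Y → Union plays Hard (best of 0, 1); Management gets 7.
- Z → Union plays Hard (best of 7, 16); Management gets 0.
Among 9, 7, 0, the best is 9 at X. Subgame-perfect outcome: (Soft, X) with payoffs (8, 9).
Now find the simultaneous Nash equilibrium.
Union's best replies: X→Soft; Y→Hard; Z→Hard.
Management's best replies: Soft→Z; Hard→Y.
Only (Hard, Y) has each player best-responding; Nash payoffs (1, 7).
Union earns 8 sequentially versus 1 at the Nash outcome: better off.

better off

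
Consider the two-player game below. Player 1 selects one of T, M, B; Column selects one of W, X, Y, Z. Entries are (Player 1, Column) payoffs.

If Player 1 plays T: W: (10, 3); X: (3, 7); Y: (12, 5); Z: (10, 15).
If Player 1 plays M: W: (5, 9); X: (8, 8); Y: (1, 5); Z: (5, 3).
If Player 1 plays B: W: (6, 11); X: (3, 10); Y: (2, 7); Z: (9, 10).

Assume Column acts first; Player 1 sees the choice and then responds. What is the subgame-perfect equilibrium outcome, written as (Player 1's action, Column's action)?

Player 1 best-responds to each possible Column move:
- W → Player 1 plays T (best of 10, 5, 6); Column gets 3.
- X → Player 1 plays M (best of 3, 8, 3); Column gets 8.
- Y → Player 1 plays T (best of 12, 1, 2); Column gets 5.
- Z → Player 1 plays T (best of 10, 5, 9); Column gets 15.
Among 3, 8, 5, 15, the best is 15 at Z. Subgame-perfect outcome: (T, Z) with payoffs (10, 15).

(T, Z)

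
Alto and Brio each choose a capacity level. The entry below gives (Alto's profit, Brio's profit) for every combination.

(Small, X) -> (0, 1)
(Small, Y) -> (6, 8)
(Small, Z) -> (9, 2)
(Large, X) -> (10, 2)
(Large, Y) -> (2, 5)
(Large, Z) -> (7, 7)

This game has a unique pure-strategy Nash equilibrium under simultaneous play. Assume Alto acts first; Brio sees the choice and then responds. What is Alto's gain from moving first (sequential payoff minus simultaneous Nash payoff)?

1

Solve by backward induction (Alto leads).
- Small: Brio compares 1, 8, 2 and picks Y; Alto would get 6.
- Large: Brio compares 2, 5, 7 and picks Z; Alto would get 7.
Among 6, 7, the best is 7 at Large. Subgame-perfect outcome: (Large, Z) with payoffs (7, 7).
Under simultaneous play:
Alto's best replies: X→Large; Y→Small; Z→Small.
Brio's best replies: Small→Y; Large→Z.
Only (Small, Y) has each player best-responding; Nash payoffs (6, 8).
Alto's commitment gain: 7 − 6 = 1.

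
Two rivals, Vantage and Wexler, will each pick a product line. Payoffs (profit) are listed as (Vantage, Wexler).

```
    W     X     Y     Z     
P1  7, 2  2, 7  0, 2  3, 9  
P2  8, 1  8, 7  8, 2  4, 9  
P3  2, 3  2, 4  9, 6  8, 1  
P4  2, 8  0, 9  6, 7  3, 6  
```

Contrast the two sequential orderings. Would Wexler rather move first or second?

If Vantage leads: Wexler's best replies are P1→Z, P2→Z, P3→Y, P4→X; Vantage's induced payoffs 3, 4, 9, 0; outcome (P3, Y), payoffs (9, 6).
If Wexler leads: Vantage's best replies are W→P2, X→P2, Y→P3, Z→P3; Wexler's induced payoffs 1, 7, 6, 1; outcome (P2, X), payoffs (8, 7).
Wexler gets 7 moving first and 6 moving second, so Wexler prefers to move first.

first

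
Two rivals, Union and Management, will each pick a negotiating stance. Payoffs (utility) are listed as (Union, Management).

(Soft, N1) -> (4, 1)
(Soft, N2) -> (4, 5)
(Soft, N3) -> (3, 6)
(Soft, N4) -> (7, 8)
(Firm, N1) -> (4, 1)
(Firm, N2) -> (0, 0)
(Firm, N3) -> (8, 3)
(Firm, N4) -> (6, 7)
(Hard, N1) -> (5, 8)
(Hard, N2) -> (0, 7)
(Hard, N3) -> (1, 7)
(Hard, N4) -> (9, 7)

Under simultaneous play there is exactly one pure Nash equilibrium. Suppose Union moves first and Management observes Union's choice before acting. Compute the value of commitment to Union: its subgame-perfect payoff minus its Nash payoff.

Work backward from Management's decision.
- Soft → Management plays N4 (best of 1, 5, 6, 8); Union gets 7.
- Firm → Management plays N4 (best of 1, 0, 3, 7); Union gets 6.
- Hard → Management plays N1 (best of 8, 7, 7, 7); Union gets 5.
Among 7, 6, 5, the best is 7 at Soft. Subgame-perfect outcome: (Soft, N4) with payoffs (7, 8).
Under simultaneous play:
Union's best replies: N1→Hard; N2→Soft; N3→Firm; N4→Hard.
Management's best replies: Soft→N4; Firm→N4; Hard→N1.
Only (Hard, N1) has each player best-responding; Nash payoffs (5, 8).
Union's commitment gain: 7 − 5 = 2.

2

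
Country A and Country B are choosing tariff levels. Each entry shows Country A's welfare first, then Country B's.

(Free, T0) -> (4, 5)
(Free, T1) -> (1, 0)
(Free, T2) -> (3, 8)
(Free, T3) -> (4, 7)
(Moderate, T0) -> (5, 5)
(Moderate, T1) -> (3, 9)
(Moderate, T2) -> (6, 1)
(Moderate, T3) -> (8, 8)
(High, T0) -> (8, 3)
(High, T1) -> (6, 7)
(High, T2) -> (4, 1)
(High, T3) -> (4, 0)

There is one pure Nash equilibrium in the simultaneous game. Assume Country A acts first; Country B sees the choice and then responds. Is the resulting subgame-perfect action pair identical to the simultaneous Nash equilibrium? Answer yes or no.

Backward induction with Country A moving first.
- Free → Country B plays T2 (best of 5, 0, 8, 7); Country A gets 3.
- Moderate → Country B plays T1 (best of 5, 9, 1, 8); Country A gets 3.
- High → Country B plays T1 (best of 3, 7, 1, 0); Country A gets 6.
Country A's induced payoffs are 3, 3, 6, so Country A commits to High. Subgame-perfect outcome: (High, T1) with payoffs (6, 7).
For the simultaneous game, intersect best replies.
Country A's best replies: T0→High; T1→High; T2→Moderate; T3→Moderate.
Country B's best replies: Free→T2; Moderate→T1; High→T1.
Only (High, T1) has each player best-responding; Nash payoffs (6, 7).
Sequential outcome (High, T1) coincides with the Nash profile (High, T1).

yes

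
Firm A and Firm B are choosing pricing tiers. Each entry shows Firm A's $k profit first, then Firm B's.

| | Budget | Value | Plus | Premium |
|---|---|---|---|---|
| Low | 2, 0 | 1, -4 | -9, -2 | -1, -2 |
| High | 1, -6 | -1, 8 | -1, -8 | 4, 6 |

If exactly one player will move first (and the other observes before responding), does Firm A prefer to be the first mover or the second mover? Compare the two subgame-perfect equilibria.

second

If Firm A leads: Firm B's best replies are Low→Budget, High→Value; Firm A's induced payoffs 2, -1; outcome (Low, Budget), payoffs (2, 0).
If Firm B leads: Firm A's best replies are Budget→Low, Value→Low, Plus→High, Premium→High; Firm B's induced payoffs 0, -4, -8, 6; outcome (High, Premium), payoffs (4, 6).
Firm A gets 2 moving first and 4 moving second, so Firm A prefers to move second.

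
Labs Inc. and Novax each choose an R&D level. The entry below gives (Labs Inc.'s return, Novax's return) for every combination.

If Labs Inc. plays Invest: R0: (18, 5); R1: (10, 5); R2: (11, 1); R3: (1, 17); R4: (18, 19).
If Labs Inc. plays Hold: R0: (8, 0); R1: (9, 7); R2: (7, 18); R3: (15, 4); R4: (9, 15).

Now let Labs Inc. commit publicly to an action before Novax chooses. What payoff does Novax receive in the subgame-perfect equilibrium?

19

Backward induction with Labs Inc. moving first.
- Invest → Novax plays R4 (best of 5, 5, 1, 17, 19); Labs Inc. gets 18.
- Hold → Novax plays R2 (best of 0, 7, 18, 4, 15); Labs Inc. gets 7.
Maximizing over 18, 7, Labs Inc. chooses Invest. Subgame-perfect outcome: (Invest, R4) with payoffs (18, 19).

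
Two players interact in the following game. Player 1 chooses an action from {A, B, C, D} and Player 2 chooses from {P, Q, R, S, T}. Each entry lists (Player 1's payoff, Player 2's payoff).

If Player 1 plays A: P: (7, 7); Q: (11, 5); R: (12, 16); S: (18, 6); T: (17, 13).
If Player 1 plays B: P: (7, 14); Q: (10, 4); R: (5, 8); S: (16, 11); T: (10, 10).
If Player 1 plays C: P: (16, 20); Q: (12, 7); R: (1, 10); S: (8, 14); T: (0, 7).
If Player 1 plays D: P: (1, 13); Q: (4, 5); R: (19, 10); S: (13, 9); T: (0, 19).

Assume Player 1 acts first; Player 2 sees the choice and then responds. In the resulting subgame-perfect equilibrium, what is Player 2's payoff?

Solve by backward induction (Player 1 leads).
- A → Player 2 plays R (best of 7, 5, 16, 6, 13); Player 1 gets 12.
- B → Player 2 plays P (best of 14, 4, 8, 11, 10); Player 1 gets 7.
- C → Player 2 plays P (best of 20, 7, 10, 14, 7); Player 1 gets 16.
- D → Player 2 plays T (best of 13, 5, 10, 9, 19); Player 1 gets 0.
Among 12, 7, 16, 0, the best is 16 at C. Subgame-perfect outcome: (C, P) with payoffs (16, 20).

20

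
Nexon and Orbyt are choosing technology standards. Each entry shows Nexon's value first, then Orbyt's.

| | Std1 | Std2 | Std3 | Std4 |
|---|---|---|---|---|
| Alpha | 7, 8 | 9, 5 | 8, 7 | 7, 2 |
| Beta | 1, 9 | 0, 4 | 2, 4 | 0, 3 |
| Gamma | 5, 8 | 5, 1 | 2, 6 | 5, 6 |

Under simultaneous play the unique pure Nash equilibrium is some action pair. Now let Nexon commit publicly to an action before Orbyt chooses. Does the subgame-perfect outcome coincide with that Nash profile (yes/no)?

yes

Orbyt best-responds to each possible Nexon move:
- Alpha: Orbyt compares 8, 5, 7, 2 and picks Std1; Nexon would get 7.
- Beta: Orbyt compares 9, 4, 4, 3 and picks Std1; Nexon would get 1.
- Gamma: Orbyt compares 8, 1, 6, 6 and picks Std1; Nexon would get 5.
Maximizing over 7, 1, 5, Nexon chooses Alpha. Subgame-perfect outcome: (Alpha, Std1) with payoffs (7, 8).
Under simultaneous play:
Nexon's best replies: Std1→Alpha; Std2→Alpha; Std3→Alpha; Std4→Alpha.
Orbyt's best replies: Alpha→Std1; Beta→Std1; Gamma→Std1.
Only (Alpha, Std1) has each player best-responding; Nash payoffs (7, 8).
Sequential outcome (Alpha, Std1) coincides with the Nash profile (Alpha, Std1).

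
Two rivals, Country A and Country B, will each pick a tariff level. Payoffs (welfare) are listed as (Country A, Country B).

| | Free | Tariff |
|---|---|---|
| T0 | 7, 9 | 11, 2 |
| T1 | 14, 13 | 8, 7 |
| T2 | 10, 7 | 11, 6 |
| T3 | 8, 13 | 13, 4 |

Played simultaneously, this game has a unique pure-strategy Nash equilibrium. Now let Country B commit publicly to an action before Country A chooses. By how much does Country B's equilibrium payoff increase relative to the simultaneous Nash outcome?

0

Work backward from Country A's decision.
- Free: BR = T1, leader payoff 13.
- Tariff: BR = T3, leader payoff 4.
Maximizing over 13, 4, Country B chooses Free. Subgame-perfect outcome: (T1, Free) with payoffs (14, 13).
For the simultaneous game, intersect best replies.
Country A's best replies: Free→T1; Tariff→T3.
Country B's best replies: T0→Free; T1→Free; T2→Free; T3→Free.
The unique mutual best reply is (T1, Free), giving (14, 13).
Country B's commitment gain: 13 − 13 = 0.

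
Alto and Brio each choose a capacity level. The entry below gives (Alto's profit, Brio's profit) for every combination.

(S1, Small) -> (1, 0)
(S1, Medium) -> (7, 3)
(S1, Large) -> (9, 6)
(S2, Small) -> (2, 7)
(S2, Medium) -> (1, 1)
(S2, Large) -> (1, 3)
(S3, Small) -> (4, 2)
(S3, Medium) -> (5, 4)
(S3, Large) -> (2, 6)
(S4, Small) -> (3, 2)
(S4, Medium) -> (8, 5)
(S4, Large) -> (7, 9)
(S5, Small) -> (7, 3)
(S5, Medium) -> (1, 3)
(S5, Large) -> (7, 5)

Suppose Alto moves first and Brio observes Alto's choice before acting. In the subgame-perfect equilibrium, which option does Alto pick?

Work backward from Brio's decision.
- S1: BR = Large, leader payoff 9.
- S2: BR = Small, leader payoff 2.
- S3: BR = Large, leader payoff 2.
- S4: BR = Large, leader payoff 7.
- S5: BR = Large, leader payoff 7.
Alto's induced payoffs are 9, 2, 2, 7, 7, so Alto commits to S1. Subgame-perfect outcome: (S1, Large) with payoffs (9, 6).

S1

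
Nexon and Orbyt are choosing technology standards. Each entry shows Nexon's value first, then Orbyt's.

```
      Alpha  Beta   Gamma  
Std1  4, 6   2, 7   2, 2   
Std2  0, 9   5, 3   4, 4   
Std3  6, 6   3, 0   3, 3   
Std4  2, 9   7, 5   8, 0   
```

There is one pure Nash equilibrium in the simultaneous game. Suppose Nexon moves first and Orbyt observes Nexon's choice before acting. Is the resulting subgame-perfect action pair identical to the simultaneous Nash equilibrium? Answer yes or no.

Solve by backward induction (Nexon leads).
- Std1: Orbyt compares 6, 7, 2 and picks Beta; Nexon would get 2.
- Std2: Orbyt compares 9, 3, 4 and picks Alpha; Nexon would get 0.
- Std3: Orbyt compares 6, 0, 3 and picks Alpha; Nexon would get 6.
- Std4: Orbyt compares 9, 5, 0 and picks Alpha; Nexon would get 2.
Among 2, 0, 6, 2, the best is 6 at Std3. Subgame-perfect outcome: (Std3, Alpha) with payoffs (6, 6).
For the simultaneous game, intersect best replies.
Nexon's best replies: Alpha→Std3; Beta→Std4; Gamma→Std4.
Orbyt's best replies: Std1→Beta; Std2→Alpha; Std3→Alpha; Std4→Alpha.
The unique mutual best reply is (Std3, Alpha), giving (6, 6).
Sequential outcome (Std3, Alpha) coincides with the Nash profile (Std3, Alpha).

yes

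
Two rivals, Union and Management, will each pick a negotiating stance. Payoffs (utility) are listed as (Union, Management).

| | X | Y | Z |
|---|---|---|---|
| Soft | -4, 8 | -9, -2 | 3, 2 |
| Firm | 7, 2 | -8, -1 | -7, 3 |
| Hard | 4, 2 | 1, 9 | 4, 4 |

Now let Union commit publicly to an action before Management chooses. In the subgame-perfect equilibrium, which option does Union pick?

Management best-responds to each possible Union move:
- Soft: Management compares 8, -2, 2 and picks X; Union would get -4.
- Firm: Management compares 2, -1, 3 and picks Z; Union would get -7.
- Hard: Management compares 2, 9, 4 and picks Y; Union would get 1.
Union's induced payoffs are -4, -7, 1, so Union commits to Hard. Subgame-perfect outcome: (Hard, Y) with payoffs (1, 9).

Hard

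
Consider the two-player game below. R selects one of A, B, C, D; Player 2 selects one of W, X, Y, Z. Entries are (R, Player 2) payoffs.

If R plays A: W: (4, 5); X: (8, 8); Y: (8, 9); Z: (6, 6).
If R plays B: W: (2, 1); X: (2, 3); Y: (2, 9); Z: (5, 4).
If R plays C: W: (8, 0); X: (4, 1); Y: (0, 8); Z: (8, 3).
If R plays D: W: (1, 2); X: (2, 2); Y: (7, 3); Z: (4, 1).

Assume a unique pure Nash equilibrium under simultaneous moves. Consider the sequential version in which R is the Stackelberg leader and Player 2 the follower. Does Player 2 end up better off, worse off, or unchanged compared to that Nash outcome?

unchanged

Solve by backward induction (R leads).
- A → Player 2 plays Y (best of 5, 8, 9, 6); R gets 8.
- B → Player 2 plays Y (best of 1, 3, 9, 4); R gets 2.
- C → Player 2 plays Y (best of 0, 1, 8, 3); R gets 0.
- D → Player 2 plays Y (best of 2, 2, 3, 1); R gets 7.
R's induced payoffs are 8, 2, 0, 7, so R commits to A. Subgame-perfect outcome: (A, Y) with payoffs (8, 9).
For the simultaneous game, intersect best replies.
R's best replies: W→C; X→A; Y→A; Z→C.
Player 2's best replies: A→Y; B→Y; C→Y; D→Y.
Only (A, Y) has each player best-responding; Nash payoffs (8, 9).
Player 2 earns 9 sequentially versus 9 at the Nash outcome: unchanged.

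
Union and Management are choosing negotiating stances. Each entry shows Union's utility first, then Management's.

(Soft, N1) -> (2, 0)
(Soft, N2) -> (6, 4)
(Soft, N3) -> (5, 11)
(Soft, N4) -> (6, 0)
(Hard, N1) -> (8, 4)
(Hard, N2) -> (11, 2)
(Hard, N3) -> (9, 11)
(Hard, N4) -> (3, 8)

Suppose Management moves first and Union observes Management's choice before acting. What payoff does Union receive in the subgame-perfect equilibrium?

9

Solve by backward induction (Management leads).
- N1: Union compares 2, 8 and picks Hard; Management would get 4.
- N2: Union compares 6, 11 and picks Hard; Management would get 2.
- N3: Union compares 5, 9 and picks Hard; Management would get 11.
- N4: Union compares 6, 3 and picks Soft; Management would get 0.
Among 4, 2, 11, 0, the best is 11 at N3. Subgame-perfect outcome: (Hard, N3) with payoffs (9, 11).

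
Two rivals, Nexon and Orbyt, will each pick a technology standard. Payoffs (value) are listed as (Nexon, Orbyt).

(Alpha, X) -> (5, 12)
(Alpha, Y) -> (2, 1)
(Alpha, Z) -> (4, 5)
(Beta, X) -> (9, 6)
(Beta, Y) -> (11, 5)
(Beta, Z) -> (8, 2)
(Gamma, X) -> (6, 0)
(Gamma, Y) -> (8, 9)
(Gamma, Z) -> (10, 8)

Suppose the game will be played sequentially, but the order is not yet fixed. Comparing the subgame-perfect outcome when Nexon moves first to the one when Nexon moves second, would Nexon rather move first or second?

second

If Nexon leads: Orbyt's best replies are Alpha→X, Beta→X, Gamma→Y; Nexon's induced payoffs 5, 9, 8; outcome (Beta, X), payoffs (9, 6).
If Orbyt leads: Nexon's best replies are X→Beta, Y→Beta, Z→Gamma; Orbyt's induced payoffs 6, 5, 8; outcome (Gamma, Z), payoffs (10, 8).
Nexon gets 9 moving first and 10 moving second, so Nexon prefers to move second.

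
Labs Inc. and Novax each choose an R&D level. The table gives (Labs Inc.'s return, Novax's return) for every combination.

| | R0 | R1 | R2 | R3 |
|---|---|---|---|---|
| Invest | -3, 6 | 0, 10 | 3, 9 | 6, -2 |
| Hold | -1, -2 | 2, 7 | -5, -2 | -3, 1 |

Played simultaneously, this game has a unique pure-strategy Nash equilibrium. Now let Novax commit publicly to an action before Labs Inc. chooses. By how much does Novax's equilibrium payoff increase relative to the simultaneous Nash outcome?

2

Work backward from Labs Inc.'s decision.
- R0 → Labs Inc. plays Hold (best of -3, -1); Novax gets -2.
- R1 → Labs Inc. plays Hold (best of 0, 2); Novax gets 7.
- R2 → Labs Inc. plays Invest (best of 3, -5); Novax gets 9.
- R3 → Labs Inc. plays Invest (best of 6, -3); Novax gets -2.
Maximizing over -2, 7, 9, -2, Novax chooses R2. Subgame-perfect outcome: (Invest, R2) with payoffs (3, 9).
Now find the simultaneous Nash equilibrium.
Labs Inc.'s best replies: R0→Hold; R1→Hold; R2→Invest; R3→Invest.
Novax's best replies: Invest→R1; Hold→R1.
The unique mutual best reply is (Hold, R1), giving (2, 7).
Novax's commitment gain: 9 − 7 = 2.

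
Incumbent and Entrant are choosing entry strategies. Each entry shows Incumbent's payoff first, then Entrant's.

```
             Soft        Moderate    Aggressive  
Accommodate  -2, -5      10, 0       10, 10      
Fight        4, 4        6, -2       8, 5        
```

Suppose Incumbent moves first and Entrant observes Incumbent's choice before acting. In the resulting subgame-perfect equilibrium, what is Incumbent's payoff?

10

Solve by backward induction (Incumbent leads).
- Accommodate → Entrant plays Aggressive (best of -5, 0, 10); Incumbent gets 10.
- Fight → Entrant plays Aggressive (best of 4, -2, 5); Incumbent gets 8.
Incumbent's induced payoffs are 10, 8, so Incumbent commits to Accommodate. Subgame-perfect outcome: (Accommodate, Aggressive) with payoffs (10, 10).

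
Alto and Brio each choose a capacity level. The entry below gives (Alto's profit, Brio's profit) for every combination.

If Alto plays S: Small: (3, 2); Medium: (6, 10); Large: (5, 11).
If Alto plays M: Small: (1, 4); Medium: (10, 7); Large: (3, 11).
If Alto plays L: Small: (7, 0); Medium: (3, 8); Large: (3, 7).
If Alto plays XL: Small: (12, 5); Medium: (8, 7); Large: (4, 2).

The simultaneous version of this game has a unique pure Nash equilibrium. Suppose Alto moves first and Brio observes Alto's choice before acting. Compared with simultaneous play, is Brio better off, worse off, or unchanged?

Work backward from Brio's decision.
- S: Brio compares 2, 10, 11 and picks Large; Alto would get 5.
- M: Brio compares 4, 7, 11 and picks Large; Alto would get 3.
- L: Brio compares 0, 8, 7 and picks Medium; Alto would get 3.
- XL: Brio compares 5, 7, 2 and picks Medium; Alto would get 8.
Maximizing over 5, 3, 3, 8, Alto chooses XL. Subgame-perfect outcome: (XL, Medium) with payoffs (8, 7).
Under simultaneous play:
Alto's best replies: Small→XL; Medium→M; Large→S.
Brio's best replies: S→Large; M→Large; L→Medium; XL→Medium.
Only (S, Large) has each player best-responding; Nash payoffs (5, 11).
Brio earns 7 sequentially versus 11 at the Nash outcome: worse off.

worse off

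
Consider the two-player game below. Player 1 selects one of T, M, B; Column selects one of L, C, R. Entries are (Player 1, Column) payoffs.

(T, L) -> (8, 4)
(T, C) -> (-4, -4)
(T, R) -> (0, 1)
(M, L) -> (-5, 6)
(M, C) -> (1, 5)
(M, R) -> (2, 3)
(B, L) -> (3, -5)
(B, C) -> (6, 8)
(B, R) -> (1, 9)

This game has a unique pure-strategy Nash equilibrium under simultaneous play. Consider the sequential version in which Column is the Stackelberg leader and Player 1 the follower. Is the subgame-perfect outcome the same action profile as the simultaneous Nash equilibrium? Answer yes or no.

no

Backward induction with Column moving first.
- L: Player 1 compares 8, -5, 3 and picks T; Column would get 4.
- C: Player 1 compares -4, 1, 6 and picks B; Column would get 8.
- R: Player 1 compares 0, 2, 1 and picks M; Column would get 3.
Column's induced payoffs are 4, 8, 3, so Column commits to C. Subgame-perfect outcome: (B, C) with payoffs (6, 8).
Now find the simultaneous Nash equilibrium.
Player 1's best replies: L→T; C→B; R→M.
Column's best replies: T→L; M→L; B→R.
Only (T, L) has each player best-responding; Nash payoffs (8, 4).
Sequential outcome (B, C) differs from the Nash profile (T, L).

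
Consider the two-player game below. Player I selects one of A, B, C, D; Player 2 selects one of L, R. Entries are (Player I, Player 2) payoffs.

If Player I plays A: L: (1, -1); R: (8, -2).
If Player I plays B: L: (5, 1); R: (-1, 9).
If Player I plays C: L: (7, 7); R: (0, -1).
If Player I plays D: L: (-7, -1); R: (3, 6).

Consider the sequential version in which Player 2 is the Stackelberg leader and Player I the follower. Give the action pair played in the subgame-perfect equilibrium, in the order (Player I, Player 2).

Player I best-responds to each possible Player 2 move:
- L: BR = C, leader payoff 7.
- R: BR = A, leader payoff -2.
Maximizing over 7, -2, Player 2 chooses L. Subgame-perfect outcome: (C, L) with payoffs (7, 7).

(C, L)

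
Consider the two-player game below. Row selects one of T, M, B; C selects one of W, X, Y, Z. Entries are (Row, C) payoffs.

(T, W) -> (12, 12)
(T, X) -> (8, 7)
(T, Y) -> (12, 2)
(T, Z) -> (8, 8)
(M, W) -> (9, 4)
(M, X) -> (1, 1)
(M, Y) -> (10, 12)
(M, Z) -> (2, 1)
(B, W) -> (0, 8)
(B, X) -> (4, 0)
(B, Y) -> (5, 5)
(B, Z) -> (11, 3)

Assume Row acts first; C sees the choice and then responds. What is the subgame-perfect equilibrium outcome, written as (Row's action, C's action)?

Work backward from C's decision.
- T → C plays W (best of 12, 7, 2, 8); Row gets 12.
- M → C plays Y (best of 4, 1, 12, 1); Row gets 10.
- B → C plays W (best of 8, 0, 5, 3); Row gets 0.
Row's induced payoffs are 12, 10, 0, so Row commits to T. Subgame-perfect outcome: (T, W) with payoffs (12, 12).

(T, W)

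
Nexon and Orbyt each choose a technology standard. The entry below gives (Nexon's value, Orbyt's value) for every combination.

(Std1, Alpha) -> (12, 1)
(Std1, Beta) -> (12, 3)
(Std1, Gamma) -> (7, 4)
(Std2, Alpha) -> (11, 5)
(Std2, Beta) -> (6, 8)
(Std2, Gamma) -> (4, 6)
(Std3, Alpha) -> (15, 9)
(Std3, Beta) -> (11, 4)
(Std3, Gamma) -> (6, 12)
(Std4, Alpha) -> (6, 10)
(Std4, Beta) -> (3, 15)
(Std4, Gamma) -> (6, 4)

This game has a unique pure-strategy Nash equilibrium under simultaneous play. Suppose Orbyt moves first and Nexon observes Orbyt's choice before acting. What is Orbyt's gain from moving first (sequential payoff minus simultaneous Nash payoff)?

5

Work backward from Nexon's decision.
- Alpha → Nexon plays Std3 (best of 12, 11, 15, 6); Orbyt gets 9.
- Beta → Nexon plays Std1 (best of 12, 6, 11, 3); Orbyt gets 3.
- Gamma → Nexon plays Std1 (best of 7, 4, 6, 6); Orbyt gets 4.
Orbyt's induced payoffs are 9, 3, 4, so Orbyt commits to Alpha. Subgame-perfect outcome: (Std3, Alpha) with payoffs (15, 9).
For the simultaneous game, intersect best replies.
Nexon's best replies: Alpha→Std3; Beta→Std1; Gamma→Std1.
Orbyt's best replies: Std1→Gamma; Std2→Beta; Std3→Gamma; Std4→Beta.
Only (Std1, Gamma) has each player best-responding; Nash payoffs (7, 4).
Orbyt's commitment gain: 9 − 4 = 5.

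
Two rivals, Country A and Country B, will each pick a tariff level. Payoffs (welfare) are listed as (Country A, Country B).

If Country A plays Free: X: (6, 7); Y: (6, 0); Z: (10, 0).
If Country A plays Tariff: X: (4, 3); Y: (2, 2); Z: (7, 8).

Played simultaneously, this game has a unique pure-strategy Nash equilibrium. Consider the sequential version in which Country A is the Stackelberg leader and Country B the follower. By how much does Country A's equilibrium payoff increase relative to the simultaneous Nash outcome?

1

Country B best-responds to each possible Country A move:
- Free: BR = X, leader payoff 6.
- Tariff: BR = Z, leader payoff 7.
Among 6, 7, the best is 7 at Tariff. Subgame-perfect outcome: (Tariff, Z) with payoffs (7, 8).
For the simultaneous game, intersect best replies.
Country A's best replies: X→Free; Y→Free; Z→Free.
Country B's best replies: Free→X; Tariff→Z.
The unique mutual best reply is (Free, X), giving (6, 7).
Country A's commitment gain: 7 − 6 = 1.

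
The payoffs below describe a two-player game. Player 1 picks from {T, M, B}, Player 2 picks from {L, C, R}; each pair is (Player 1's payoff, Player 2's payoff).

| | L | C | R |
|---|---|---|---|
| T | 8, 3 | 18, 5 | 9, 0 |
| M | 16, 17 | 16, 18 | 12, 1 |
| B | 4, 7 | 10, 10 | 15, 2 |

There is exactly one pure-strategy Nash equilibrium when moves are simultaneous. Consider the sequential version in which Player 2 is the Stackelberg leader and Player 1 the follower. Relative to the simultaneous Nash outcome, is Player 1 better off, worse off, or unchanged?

worse off

Work backward from Player 1's decision.
- L: Player 1 compares 8, 16, 4 and picks M; Player 2 would get 17.
- C: Player 1 compares 18, 16, 10 and picks T; Player 2 would get 5.
- R: Player 1 compares 9, 12, 15 and picks B; Player 2 would get 2.
Player 2's induced payoffs are 17, 5, 2, so Player 2 commits to L. Subgame-perfect outcome: (M, L) with payoffs (16, 17).
Under simultaneous play:
Player 1's best replies: L→M; C→T; R→B.
Player 2's best replies: T→C; M→C; B→C.
The unique mutual best reply is (T, C), giving (18, 5).
Player 1 earns 16 sequentially versus 18 at the Nash outcome: worse off.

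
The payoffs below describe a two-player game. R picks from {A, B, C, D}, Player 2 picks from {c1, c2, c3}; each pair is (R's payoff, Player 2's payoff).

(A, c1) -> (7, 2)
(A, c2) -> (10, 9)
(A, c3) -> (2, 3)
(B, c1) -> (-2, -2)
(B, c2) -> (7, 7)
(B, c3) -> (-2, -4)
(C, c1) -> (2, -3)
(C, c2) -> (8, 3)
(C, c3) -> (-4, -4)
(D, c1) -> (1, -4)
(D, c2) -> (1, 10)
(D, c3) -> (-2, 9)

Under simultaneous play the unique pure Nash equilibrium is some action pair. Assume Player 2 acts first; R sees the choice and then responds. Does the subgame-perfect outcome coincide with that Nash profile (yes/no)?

yes

Work backward from R's decision.
- c1: BR = A, leader payoff 2.
- c2: BR = A, leader payoff 9.
- c3: BR = A, leader payoff 3.
Among 2, 9, 3, the best is 9 at c2. Subgame-perfect outcome: (A, c2) with payoffs (10, 9).
Now find the simultaneous Nash equilibrium.
R's best replies: c1→A; c2→A; c3→A.
Player 2's best replies: A→c2; B→c2; C→c2; D→c2.
Only (A, c2) has each player best-responding; Nash payoffs (10, 9).
Sequential outcome (A, c2) coincides with the Nash profile (A, c2).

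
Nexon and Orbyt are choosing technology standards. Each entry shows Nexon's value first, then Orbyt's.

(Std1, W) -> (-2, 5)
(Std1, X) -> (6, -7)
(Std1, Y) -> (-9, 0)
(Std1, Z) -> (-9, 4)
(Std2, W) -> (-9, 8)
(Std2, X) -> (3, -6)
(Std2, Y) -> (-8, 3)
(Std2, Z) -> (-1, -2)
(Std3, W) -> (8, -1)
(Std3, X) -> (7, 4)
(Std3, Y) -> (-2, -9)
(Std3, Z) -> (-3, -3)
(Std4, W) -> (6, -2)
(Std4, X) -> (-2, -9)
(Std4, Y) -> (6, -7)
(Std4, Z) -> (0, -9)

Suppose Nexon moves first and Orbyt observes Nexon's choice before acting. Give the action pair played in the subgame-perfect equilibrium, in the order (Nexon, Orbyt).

(Std3, X)

Work backward from Orbyt's decision.
- Std1: Orbyt compares 5, -7, 0, 4 and picks W; Nexon would get -2.
- Std2: Orbyt compares 8, -6, 3, -2 and picks W; Nexon would get -9.
- Std3: Orbyt compares -1, 4, -9, -3 and picks X; Nexon would get 7.
- Std4: Orbyt compares -2, -9, -7, -9 and picks W; Nexon would get 6.
Among -2, -9, 7, 6, the best is 7 at Std3. Subgame-perfect outcome: (Std3, X) with payoffs (7, 4).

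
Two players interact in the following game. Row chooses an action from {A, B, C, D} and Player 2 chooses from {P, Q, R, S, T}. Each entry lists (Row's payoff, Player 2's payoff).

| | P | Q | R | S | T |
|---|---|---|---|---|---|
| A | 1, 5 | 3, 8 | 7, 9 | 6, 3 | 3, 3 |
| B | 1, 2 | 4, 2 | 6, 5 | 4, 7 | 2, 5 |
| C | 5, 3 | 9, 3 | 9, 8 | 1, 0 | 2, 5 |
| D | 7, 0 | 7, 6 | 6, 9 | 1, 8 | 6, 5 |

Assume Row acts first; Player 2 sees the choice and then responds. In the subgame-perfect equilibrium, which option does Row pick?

C

Backward induction with Row moving first.
- A → Player 2 plays R (best of 5, 8, 9, 3, 3); Row gets 7.
- B → Player 2 plays S (best of 2, 2, 5, 7, 5); Row gets 4.
- C → Player 2 plays R (best of 3, 3, 8, 0, 5); Row gets 9.
- D → Player 2 plays R (best of 0, 6, 9, 8, 5); Row gets 6.
Among 7, 4, 9, 6, the best is 9 at C. Subgame-perfect outcome: (C, R) with payoffs (9, 8).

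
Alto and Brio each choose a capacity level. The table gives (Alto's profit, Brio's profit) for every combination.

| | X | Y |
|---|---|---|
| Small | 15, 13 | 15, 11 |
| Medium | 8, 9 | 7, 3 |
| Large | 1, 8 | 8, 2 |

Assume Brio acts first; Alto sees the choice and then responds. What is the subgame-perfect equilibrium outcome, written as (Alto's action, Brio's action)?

Alto best-responds to each possible Brio move:
- X: BR = Small, leader payoff 13.
- Y: BR = Small, leader payoff 11.
Brio's induced payoffs are 13, 11, so Brio commits to X. Subgame-perfect outcome: (Small, X) with payoffs (15, 13).

(Small, X)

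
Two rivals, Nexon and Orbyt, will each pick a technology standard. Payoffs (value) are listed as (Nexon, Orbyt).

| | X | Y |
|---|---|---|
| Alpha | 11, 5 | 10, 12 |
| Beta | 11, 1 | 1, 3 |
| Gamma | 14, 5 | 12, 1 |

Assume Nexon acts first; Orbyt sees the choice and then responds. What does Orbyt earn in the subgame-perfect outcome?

Orbyt best-responds to each possible Nexon move:
- Alpha: BR = Y, leader payoff 10.
- Beta: BR = Y, leader payoff 1.
- Gamma: BR = X, leader payoff 14.
Nexon's induced payoffs are 10, 1, 14, so Nexon commits to Gamma. Subgame-perfect outcome: (Gamma, X) with payoffs (14, 5).

5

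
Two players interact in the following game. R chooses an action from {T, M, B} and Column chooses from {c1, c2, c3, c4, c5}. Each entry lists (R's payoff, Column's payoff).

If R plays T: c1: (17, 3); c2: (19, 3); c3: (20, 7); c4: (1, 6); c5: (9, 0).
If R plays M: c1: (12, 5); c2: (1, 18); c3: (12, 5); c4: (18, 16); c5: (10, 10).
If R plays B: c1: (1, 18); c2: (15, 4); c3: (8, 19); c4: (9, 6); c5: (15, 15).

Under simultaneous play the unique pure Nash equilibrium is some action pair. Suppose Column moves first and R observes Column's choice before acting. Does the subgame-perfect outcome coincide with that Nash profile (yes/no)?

no

Work backward from R's decision.
- c1: BR = T, leader payoff 3.
- c2: BR = T, leader payoff 3.
- c3: BR = T, leader payoff 7.
- c4: BR = M, leader payoff 16.
- c5: BR = B, leader payoff 15.
Among 3, 3, 7, 16, 15, the best is 16 at c4. Subgame-perfect outcome: (M, c4) with payoffs (18, 16).
Now find the simultaneous Nash equilibrium.
R's best replies: c1→T; c2→T; c3→T; c4→M; c5→B.
Column's best replies: T→c3; M→c2; B→c3.
Only (T, c3) has each player best-responding; Nash payoffs (20, 7).
Sequential outcome (M, c4) differs from the Nash profile (T, c3).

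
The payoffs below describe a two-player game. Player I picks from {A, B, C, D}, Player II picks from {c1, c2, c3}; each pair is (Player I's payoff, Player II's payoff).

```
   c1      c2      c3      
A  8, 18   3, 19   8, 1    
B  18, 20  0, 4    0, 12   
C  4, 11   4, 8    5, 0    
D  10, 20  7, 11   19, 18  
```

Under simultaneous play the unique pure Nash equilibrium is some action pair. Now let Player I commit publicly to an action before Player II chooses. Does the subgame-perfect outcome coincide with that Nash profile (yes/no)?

Work backward from Player II's decision.
- A: Player II compares 18, 19, 1 and picks c2; Player I would get 3.
- B: Player II compares 20, 4, 12 and picks c1; Player I would get 18.
- C: Player II compares 11, 8, 0 and picks c1; Player I would get 4.
- D: Player II compares 20, 11, 18 and picks c1; Player I would get 10.
Maximizing over 3, 18, 4, 10, Player I chooses B. Subgame-perfect outcome: (B, c1) with payoffs (18, 20).
For the simultaneous game, intersect best replies.
Player I's best replies: c1→B; c2→D; c3→D.
Player II's best replies: A→c2; B→c1; C→c1; D→c1.
Only (B, c1) has each player best-responding; Nash payoffs (18, 20).
Sequential outcome (B, c1) coincides with the Nash profile (B, c1).

yes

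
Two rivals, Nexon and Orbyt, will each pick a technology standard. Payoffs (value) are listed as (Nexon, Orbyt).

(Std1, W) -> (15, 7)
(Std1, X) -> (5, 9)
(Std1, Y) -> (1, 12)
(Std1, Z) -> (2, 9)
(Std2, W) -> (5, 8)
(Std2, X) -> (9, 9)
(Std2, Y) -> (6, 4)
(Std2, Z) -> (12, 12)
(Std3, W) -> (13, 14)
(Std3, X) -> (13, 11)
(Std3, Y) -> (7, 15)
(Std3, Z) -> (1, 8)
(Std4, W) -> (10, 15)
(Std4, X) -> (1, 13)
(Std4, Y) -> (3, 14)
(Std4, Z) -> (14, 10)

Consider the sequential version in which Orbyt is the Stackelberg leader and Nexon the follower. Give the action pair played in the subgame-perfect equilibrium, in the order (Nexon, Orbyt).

Solve by backward induction (Orbyt leads).
- W: BR = Std1, leader payoff 7.
- X: BR = Std3, leader payoff 11.
- Y: BR = Std3, leader payoff 15.
- Z: BR = Std4, leader payoff 10.
Orbyt's induced payoffs are 7, 11, 15, 10, so Orbyt commits to Y. Subgame-perfect outcome: (Std3, Y) with payoffs (7, 15).

(Std3, Y)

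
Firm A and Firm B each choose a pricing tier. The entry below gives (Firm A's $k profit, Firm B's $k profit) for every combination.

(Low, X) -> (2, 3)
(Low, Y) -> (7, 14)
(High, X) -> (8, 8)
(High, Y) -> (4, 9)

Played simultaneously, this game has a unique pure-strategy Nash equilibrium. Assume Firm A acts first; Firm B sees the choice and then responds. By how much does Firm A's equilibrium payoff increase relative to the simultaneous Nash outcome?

0

Backward induction with Firm A moving first.
- Low → Firm B plays Y (best of 3, 14); Firm A gets 7.
- High → Firm B plays Y (best of 8, 9); Firm A gets 4.
Maximizing over 7, 4, Firm A chooses Low. Subgame-perfect outcome: (Low, Y) with payoffs (7, 14).
For the simultaneous game, intersect best replies.
Firm A's best replies: X→High; Y→Low.
Firm B's best replies: Low→Y; High→Y.
The unique mutual best reply is (Low, Y), giving (7, 14).
Firm A's commitment gain: 7 − 7 = 0.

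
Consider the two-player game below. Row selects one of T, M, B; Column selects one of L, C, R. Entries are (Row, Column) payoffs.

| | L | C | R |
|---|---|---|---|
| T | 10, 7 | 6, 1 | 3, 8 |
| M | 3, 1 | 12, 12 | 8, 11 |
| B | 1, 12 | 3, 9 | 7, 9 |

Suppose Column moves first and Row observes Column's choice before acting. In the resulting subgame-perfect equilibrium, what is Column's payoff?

Row best-responds to each possible Column move:
- L → Row plays T (best of 10, 3, 1); Column gets 7.
- C → Row plays M (best of 6, 12, 3); Column gets 12.
- R → Row plays M (best of 3, 8, 7); Column gets 11.
Maximizing over 7, 12, 11, Column chooses C. Subgame-perfect outcome: (M, C) with payoffs (12, 12).

12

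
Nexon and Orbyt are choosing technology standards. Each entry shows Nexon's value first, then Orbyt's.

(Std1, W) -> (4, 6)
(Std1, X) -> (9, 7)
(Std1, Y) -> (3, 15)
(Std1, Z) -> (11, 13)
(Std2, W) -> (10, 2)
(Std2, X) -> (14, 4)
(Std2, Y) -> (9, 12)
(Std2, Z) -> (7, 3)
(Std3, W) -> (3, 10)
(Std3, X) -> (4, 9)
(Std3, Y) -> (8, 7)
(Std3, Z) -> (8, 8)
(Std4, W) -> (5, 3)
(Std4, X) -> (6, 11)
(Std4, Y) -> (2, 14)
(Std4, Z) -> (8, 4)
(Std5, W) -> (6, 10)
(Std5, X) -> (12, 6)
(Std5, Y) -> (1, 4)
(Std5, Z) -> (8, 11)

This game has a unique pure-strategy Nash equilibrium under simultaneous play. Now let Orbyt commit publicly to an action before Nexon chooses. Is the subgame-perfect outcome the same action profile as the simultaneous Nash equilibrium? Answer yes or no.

Backward induction with Orbyt moving first.
- W: BR = Std2, leader payoff 2.
- X: BR = Std2, leader payoff 4.
- Y: BR = Std2, leader payoff 12.
- Z: BR = Std1, leader payoff 13.
Orbyt's induced payoffs are 2, 4, 12, 13, so Orbyt commits to Z. Subgame-perfect outcome: (Std1, Z) with payoffs (11, 13).
Now find the simultaneous Nash equilibrium.
Nexon's best replies: W→Std2; X→Std2; Y→Std2; Z→Std1.
Orbyt's best replies: Std1→Y; Std2→Y; Std3→W; Std4→Y; Std5→Z.
The unique mutual best reply is (Std2, Y), giving (9, 12).
Sequential outcome (Std1, Z) differs from the Nash profile (Std2, Y).

no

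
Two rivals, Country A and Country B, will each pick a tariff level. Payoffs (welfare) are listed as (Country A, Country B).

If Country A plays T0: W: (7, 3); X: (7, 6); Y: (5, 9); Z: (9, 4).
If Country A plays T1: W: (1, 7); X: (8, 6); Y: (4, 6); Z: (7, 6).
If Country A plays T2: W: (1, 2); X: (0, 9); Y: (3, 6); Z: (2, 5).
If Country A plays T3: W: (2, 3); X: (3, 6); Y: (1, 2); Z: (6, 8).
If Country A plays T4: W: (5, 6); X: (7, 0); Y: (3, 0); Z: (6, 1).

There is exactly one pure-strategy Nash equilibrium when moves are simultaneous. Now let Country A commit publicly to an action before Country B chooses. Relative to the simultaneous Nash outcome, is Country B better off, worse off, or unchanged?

worse off

Backward induction with Country A moving first.
- T0: BR = Y, leader payoff 5.
- T1: BR = W, leader payoff 1.
- T2: BR = X, leader payoff 0.
- T3: BR = Z, leader payoff 6.
- T4: BR = W, leader payoff 5.
Maximizing over 5, 1, 0, 6, 5, Country A chooses T3. Subgame-perfect outcome: (T3, Z) with payoffs (6, 8).
Under simultaneous play:
Country A's best replies: W→T0; X→T1; Y→T0; Z→T0.
Country B's best replies: T0→Y; T1→W; T2→X; T3→Z; T4→W.
The unique mutual best reply is (T0, Y), giving (5, 9).
Country B earns 8 sequentially versus 9 at the Nash outcome: worse off.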